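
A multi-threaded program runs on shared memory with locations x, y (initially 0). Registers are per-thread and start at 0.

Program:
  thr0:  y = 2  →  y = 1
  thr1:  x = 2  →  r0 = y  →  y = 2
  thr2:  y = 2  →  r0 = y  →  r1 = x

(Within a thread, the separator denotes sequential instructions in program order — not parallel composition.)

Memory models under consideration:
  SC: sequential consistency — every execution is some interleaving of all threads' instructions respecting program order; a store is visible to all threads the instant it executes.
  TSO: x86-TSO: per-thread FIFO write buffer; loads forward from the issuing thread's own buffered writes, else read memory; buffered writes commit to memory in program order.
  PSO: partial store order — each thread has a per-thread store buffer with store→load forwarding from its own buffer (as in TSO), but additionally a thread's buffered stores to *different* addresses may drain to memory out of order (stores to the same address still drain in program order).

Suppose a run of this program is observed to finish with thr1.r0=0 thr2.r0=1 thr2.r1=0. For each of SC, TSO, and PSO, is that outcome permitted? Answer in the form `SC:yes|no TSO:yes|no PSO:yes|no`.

outcome vector order: (thr1.r0,thr2.r0,thr2.r1)
SC: 9 outcomes — {(0,1,2), (0,2,2), (1,1,0), (1,1,2), (1,2,0), (1,2,2), (2,1,2), (2,2,0), (2,2,2)}
TSO: 12 outcomes — {(0,1,0), (0,1,2), (0,2,0), (0,2,2), (1,1,0), (1,1,2), (1,2,0), (1,2,2), (2,1,0), (2,1,2), (2,2,0), (2,2,2)}
PSO: 12 outcomes — {(0,1,0), (0,1,2), (0,2,0), (0,2,2), (1,1,0), (1,1,2), (1,2,0), (1,2,2), (2,1,0), (2,1,2), (2,2,0), (2,2,2)}
target (0,1,0) ∈ {TSO,PSO}

SC:no TSO:yes PSO:yes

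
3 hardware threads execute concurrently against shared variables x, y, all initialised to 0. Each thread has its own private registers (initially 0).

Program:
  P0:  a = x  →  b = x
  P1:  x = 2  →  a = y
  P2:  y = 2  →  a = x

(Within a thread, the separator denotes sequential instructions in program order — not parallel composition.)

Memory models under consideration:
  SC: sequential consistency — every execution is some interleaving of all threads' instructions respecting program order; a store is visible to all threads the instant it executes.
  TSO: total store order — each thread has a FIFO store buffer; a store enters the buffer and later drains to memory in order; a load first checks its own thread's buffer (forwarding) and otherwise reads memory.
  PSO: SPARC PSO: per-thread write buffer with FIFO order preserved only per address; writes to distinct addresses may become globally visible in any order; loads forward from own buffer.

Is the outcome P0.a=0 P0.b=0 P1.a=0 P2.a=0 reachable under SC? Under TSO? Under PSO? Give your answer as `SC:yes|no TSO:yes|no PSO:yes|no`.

outcome vector order: (P0.a,P0.b,P1.a,P2.a)
SC (9): (0,0,0,2), (0,0,2,0), (0,0,2,2), (0,2,0,2), (0,2,2,0), (0,2,2,2), (2,2,0,2), (2,2,2,0), (2,2,2,2)
TSO (12): (0,0,0,0), (0,0,0,2), (0,0,2,0), (0,0,2,2), (0,2,0,0), (0,2,0,2), (0,2,2,0), (0,2,2,2), (2,2,0,0), (2,2,0,2), (2,2,2,0), (2,2,2,2)
PSO (12): (0,0,0,0), (0,0,0,2), (0,0,2,0), (0,0,2,2), (0,2,0,0), (0,2,0,2), (0,2,2,0), (0,2,2,2), (2,2,0,0), (2,2,0,2), (2,2,2,0), (2,2,2,2)
target (0,0,0,0) ∈ {TSO,PSO}

SC:no TSO:yes PSO:yes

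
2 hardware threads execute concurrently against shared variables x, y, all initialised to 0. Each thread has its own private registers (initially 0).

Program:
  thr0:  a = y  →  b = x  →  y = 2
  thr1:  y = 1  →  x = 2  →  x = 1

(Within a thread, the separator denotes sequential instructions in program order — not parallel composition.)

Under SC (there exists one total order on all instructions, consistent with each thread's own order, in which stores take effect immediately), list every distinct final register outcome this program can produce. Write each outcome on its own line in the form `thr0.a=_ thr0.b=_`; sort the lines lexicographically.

thr0.a=0 thr0.b=0
thr0.a=0 thr0.b=1
thr0.a=0 thr0.b=2
thr0.a=1 thr0.b=0
thr0.a=1 thr0.b=1
thr0.a=1 thr0.b=2

outcome vector order: (thr0.a,thr0.b)
|SC outcomes| = 6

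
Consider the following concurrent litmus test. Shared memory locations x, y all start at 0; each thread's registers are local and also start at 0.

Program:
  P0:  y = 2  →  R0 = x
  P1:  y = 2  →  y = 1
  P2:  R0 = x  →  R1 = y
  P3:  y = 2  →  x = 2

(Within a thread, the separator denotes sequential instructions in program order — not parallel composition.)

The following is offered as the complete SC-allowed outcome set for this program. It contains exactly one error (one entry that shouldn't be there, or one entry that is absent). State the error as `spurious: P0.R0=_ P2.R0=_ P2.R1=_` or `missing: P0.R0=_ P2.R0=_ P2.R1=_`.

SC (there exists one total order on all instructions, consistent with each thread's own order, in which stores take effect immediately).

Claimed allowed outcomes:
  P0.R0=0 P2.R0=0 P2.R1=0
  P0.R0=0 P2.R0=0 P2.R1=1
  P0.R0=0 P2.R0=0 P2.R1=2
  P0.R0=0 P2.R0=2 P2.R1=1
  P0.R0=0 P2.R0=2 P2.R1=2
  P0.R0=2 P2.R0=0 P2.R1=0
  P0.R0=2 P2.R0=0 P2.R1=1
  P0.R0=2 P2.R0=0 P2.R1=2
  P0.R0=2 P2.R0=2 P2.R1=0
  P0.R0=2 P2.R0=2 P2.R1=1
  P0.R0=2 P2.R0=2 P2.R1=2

spurious: P0.R0=2 P2.R0=2 P2.R1=0

outcome vector order: (P0.R0,P2.R0,P2.R1)
under SC → 000 001 002 021 022 200 201 202 221 222
claimed∖SC = {220}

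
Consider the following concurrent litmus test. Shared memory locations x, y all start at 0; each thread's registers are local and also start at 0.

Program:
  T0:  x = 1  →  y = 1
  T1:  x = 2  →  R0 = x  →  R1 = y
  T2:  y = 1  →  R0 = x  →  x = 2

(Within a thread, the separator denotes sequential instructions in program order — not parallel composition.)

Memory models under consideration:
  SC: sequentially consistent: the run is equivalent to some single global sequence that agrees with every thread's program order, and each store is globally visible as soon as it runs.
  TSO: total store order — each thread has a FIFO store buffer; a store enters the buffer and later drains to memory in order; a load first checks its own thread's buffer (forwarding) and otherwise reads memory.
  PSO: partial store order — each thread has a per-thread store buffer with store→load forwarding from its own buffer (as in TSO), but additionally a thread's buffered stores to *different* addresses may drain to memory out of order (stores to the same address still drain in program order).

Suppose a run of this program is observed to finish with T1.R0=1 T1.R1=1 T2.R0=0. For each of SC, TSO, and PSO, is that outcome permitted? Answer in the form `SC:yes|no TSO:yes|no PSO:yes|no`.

outcome vector order: (T1.R0,T1.R1,T2.R0)
SC: 9 outcomes — {(1,0,1); (1,1,0); (1,1,1); (1,1,2); (2,0,1); (2,0,2); (2,1,0); (2,1,1); (2,1,2)}
TSO: 12 outcomes — {(1,0,0); (1,0,1); (1,0,2); (1,1,0); (1,1,1); (1,1,2); (2,0,0); (2,0,1); (2,0,2); (2,1,0); (2,1,1); (2,1,2)}
PSO: 12 outcomes — {(1,0,0); (1,0,1); (1,0,2); (1,1,0); (1,1,1); (1,1,2); (2,0,0); (2,0,1); (2,0,2); (2,1,0); (2,1,1); (2,1,2)}
target (1,1,0) ∈ {SC,TSO,PSO}

SC:yes TSO:yes PSO:yes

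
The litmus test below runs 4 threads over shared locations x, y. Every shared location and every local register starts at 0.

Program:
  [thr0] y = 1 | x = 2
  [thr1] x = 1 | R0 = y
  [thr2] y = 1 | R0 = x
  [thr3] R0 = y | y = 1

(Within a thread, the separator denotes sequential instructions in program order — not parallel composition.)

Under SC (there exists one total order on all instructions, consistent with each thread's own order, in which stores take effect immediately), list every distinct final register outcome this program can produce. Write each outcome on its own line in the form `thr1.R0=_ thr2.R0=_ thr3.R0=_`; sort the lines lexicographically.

thr1.R0=0 thr2.R0=1 thr3.R0=0
thr1.R0=0 thr2.R0=1 thr3.R0=1
thr1.R0=0 thr2.R0=2 thr3.R0=0
thr1.R0=0 thr2.R0=2 thr3.R0=1
thr1.R0=1 thr2.R0=0 thr3.R0=0
thr1.R0=1 thr2.R0=0 thr3.R0=1
thr1.R0=1 thr2.R0=1 thr3.R0=0
thr1.R0=1 thr2.R0=1 thr3.R0=1
thr1.R0=1 thr2.R0=2 thr3.R0=0
thr1.R0=1 thr2.R0=2 thr3.R0=1

outcome vector order: (thr1.R0,thr2.R0,thr3.R0)
|SC outcomes| = 10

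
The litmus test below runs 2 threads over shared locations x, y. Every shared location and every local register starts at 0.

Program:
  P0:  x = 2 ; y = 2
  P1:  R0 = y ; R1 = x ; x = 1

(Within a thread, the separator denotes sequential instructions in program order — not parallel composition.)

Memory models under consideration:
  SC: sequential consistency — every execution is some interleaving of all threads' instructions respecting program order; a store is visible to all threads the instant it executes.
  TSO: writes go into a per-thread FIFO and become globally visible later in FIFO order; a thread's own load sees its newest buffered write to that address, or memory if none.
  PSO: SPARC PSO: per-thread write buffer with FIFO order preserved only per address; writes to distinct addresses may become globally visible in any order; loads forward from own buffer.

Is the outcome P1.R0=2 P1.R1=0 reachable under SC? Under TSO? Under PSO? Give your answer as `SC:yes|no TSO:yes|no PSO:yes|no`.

SC:no TSO:no PSO:yes

outcome vector order: (P1.R0,P1.R1)
SC (3): 00 02 22
TSO (3): 00 02 22
PSO (4): 00 02 20 22
target 20 ∈ {PSO}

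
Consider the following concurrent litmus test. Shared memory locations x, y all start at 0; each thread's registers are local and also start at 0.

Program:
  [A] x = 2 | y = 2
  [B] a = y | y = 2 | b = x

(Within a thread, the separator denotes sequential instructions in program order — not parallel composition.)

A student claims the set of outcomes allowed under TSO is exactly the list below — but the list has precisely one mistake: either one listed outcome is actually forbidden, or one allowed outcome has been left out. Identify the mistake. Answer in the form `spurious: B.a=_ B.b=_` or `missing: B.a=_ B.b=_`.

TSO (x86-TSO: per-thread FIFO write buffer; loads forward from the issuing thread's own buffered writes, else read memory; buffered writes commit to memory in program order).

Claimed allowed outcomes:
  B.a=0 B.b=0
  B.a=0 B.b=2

outcome vector order: (B.a,B.b)
[TSO] allowed = {00; 02; 22}
TSO∖claimed = {22}

missing: B.a=2 B.b=2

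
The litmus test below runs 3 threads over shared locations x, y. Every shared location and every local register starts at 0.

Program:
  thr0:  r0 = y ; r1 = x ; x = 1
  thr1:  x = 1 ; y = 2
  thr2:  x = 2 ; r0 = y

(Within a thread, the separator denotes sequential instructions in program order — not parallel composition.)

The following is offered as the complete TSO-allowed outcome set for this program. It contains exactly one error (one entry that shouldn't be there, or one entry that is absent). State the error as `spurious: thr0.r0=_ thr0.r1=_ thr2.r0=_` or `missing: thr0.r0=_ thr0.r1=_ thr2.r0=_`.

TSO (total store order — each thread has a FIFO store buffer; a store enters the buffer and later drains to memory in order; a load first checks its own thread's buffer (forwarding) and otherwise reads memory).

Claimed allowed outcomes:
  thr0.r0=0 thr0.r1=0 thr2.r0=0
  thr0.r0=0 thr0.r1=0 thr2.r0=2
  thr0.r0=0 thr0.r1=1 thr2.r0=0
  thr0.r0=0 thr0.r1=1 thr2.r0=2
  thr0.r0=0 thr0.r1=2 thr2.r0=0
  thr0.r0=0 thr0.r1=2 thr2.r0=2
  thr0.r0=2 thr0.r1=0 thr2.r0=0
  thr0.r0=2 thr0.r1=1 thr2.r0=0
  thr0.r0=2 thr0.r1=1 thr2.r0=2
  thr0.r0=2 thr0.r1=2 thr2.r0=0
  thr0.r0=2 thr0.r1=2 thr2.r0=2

outcome vector order: (thr0.r0,thr0.r1,thr2.r0)
TSO: 10 outcomes — {0/0/0; 0/0/2; 0/1/0; 0/1/2; 0/2/0; 0/2/2; 2/1/0; 2/1/2; 2/2/0; 2/2/2}
claimed∖TSO = {2/0/0}

spurious: thr0.r0=2 thr0.r1=0 thr2.r0=0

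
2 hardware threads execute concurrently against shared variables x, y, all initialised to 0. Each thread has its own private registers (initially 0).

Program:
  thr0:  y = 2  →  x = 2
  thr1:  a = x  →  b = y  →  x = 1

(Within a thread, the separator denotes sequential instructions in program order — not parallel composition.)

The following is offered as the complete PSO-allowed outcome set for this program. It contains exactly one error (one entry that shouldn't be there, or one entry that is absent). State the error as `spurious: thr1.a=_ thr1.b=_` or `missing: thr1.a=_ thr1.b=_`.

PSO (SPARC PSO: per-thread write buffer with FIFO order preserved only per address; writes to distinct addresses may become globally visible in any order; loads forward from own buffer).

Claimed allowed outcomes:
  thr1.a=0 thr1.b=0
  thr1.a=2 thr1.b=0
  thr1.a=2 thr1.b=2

outcome vector order: (thr1.a,thr1.b)
under PSO → (0,0), (0,2), (2,0), (2,2)
PSO∖claimed = {(0,2)}

missing: thr1.a=0 thr1.b=2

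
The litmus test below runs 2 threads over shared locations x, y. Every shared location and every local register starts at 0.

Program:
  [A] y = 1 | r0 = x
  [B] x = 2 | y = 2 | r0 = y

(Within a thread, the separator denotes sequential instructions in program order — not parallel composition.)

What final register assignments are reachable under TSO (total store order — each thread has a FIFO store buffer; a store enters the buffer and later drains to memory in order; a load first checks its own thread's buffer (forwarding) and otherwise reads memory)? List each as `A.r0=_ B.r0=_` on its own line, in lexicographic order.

A.r0=0 B.r0=1
A.r0=0 B.r0=2
A.r0=2 B.r0=1
A.r0=2 B.r0=2

outcome vector order: (A.r0,B.r0)
|TSO outcomes| = 4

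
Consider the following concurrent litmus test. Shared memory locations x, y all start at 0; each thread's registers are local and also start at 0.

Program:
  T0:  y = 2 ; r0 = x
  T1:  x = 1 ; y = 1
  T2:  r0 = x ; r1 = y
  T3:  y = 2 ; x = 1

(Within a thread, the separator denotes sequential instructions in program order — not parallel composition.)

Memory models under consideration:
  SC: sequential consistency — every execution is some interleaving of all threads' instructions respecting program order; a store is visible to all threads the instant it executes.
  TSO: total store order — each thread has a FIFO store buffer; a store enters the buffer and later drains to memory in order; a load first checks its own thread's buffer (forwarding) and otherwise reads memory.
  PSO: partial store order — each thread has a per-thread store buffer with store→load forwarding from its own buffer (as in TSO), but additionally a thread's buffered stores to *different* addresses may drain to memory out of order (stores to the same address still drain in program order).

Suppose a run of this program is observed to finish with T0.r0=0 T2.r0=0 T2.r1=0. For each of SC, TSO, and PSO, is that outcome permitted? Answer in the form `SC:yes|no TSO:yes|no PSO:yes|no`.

outcome vector order: (T0.r0,T2.r0,T2.r1)
SC (11): 000 001 002 011 012 100 101 102 110 111 112
TSO (12): 000 001 002 010 011 012 100 101 102 110 111 112
PSO (12): 000 001 002 010 011 012 100 101 102 110 111 112
target 000 ∈ {SC,TSO,PSO}

SC:yes TSO:yes PSO:yes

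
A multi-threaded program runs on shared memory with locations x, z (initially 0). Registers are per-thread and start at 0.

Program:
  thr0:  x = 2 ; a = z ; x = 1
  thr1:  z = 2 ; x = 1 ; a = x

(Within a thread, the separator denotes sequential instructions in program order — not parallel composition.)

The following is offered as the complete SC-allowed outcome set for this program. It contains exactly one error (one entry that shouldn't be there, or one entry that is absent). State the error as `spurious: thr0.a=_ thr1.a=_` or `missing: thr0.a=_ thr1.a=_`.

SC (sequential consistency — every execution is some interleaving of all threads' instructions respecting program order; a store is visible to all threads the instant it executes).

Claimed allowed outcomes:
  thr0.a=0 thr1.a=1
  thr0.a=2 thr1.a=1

missing: thr0.a=2 thr1.a=2

outcome vector order: (thr0.a,thr1.a)
SC (3): (0,1), (2,1), (2,2)
SC∖claimed = {(2,2)}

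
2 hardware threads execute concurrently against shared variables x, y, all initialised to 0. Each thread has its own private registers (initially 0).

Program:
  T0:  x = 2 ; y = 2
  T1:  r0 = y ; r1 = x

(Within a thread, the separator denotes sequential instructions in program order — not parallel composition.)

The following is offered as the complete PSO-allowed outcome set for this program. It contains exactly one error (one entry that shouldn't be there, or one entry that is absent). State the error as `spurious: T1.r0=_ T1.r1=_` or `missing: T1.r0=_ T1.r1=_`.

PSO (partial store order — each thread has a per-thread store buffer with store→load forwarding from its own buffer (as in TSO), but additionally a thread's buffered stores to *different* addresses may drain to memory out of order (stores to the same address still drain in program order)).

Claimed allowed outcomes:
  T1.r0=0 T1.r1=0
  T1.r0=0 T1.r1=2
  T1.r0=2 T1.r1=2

outcome vector order: (T1.r0,T1.r1)
[PSO] allowed = {0/0; 0/2; 2/0; 2/2}
PSO∖claimed = {2/0}

missing: T1.r0=2 T1.r1=0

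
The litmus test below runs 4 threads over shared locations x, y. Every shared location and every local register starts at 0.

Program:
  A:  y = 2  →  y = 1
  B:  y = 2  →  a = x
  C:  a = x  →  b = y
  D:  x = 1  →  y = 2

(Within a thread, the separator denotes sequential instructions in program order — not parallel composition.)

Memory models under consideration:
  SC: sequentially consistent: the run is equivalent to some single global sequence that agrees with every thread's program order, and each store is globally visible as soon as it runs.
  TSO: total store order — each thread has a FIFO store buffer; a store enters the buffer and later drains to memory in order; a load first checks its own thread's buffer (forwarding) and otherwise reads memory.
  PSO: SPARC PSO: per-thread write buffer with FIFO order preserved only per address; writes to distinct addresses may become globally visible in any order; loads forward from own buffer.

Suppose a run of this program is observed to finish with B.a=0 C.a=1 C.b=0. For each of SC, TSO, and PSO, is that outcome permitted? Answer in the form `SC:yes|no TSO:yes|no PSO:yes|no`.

outcome vector order: (B.a,C.a,C.b)
[SC] allowed = {<0 0 0>; <0 0 1>; <0 0 2>; <0 1 1>; <0 1 2>; <1 0 0>; <1 0 1>; <1 0 2>; <1 1 0>; <1 1 1>; <1 1 2>}
[TSO] allowed = {<0 0 0>; <0 0 1>; <0 0 2>; <0 1 0>; <0 1 1>; <0 1 2>; <1 0 0>; <1 0 1>; <1 0 2>; <1 1 0>; <1 1 1>; <1 1 2>}
[PSO] allowed = {<0 0 0>; <0 0 1>; <0 0 2>; <0 1 0>; <0 1 1>; <0 1 2>; <1 0 0>; <1 0 1>; <1 0 2>; <1 1 0>; <1 1 1>; <1 1 2>}
target <0 1 0> ∈ {TSO,PSO}

SC:no TSO:yes PSO:yes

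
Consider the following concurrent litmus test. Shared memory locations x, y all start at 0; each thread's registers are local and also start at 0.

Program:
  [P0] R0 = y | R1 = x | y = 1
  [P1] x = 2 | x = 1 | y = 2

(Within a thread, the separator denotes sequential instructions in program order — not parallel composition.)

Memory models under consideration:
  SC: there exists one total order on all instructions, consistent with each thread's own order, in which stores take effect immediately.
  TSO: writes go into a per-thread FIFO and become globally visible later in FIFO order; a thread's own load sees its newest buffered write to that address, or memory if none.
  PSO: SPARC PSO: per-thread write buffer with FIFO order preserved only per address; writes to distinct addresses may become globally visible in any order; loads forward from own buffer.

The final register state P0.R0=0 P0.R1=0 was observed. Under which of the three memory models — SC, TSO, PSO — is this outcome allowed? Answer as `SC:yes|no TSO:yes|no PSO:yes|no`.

SC:yes TSO:yes PSO:yes

outcome vector order: (P0.R0,P0.R1)
under SC → 00 01 02 21
under TSO → 00 01 02 21
under PSO → 00 01 02 20 21 22
target 00 ∈ {SC,TSO,PSO}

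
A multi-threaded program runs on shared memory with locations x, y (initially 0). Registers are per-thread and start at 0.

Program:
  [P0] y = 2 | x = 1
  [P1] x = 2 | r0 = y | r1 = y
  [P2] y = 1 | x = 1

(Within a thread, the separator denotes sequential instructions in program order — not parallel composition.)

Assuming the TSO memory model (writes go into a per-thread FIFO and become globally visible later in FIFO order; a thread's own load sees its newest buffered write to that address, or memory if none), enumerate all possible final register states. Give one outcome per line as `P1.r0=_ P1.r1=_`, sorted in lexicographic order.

P1.r0=0 P1.r1=0
P1.r0=0 P1.r1=1
P1.r0=0 P1.r1=2
P1.r0=1 P1.r1=1
P1.r0=1 P1.r1=2
P1.r0=2 P1.r1=1
P1.r0=2 P1.r1=2

outcome vector order: (P1.r0,P1.r1)
|TSO outcomes| = 7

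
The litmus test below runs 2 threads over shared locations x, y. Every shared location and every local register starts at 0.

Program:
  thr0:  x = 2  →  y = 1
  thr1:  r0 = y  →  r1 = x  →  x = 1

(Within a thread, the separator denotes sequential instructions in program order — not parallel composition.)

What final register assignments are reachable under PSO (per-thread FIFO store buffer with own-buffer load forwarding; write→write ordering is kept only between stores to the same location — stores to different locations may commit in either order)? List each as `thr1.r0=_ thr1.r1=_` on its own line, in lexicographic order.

outcome vector order: (thr1.r0,thr1.r1)
|PSO outcomes| = 4

thr1.r0=0 thr1.r1=0
thr1.r0=0 thr1.r1=2
thr1.r0=1 thr1.r1=0
thr1.r0=1 thr1.r1=2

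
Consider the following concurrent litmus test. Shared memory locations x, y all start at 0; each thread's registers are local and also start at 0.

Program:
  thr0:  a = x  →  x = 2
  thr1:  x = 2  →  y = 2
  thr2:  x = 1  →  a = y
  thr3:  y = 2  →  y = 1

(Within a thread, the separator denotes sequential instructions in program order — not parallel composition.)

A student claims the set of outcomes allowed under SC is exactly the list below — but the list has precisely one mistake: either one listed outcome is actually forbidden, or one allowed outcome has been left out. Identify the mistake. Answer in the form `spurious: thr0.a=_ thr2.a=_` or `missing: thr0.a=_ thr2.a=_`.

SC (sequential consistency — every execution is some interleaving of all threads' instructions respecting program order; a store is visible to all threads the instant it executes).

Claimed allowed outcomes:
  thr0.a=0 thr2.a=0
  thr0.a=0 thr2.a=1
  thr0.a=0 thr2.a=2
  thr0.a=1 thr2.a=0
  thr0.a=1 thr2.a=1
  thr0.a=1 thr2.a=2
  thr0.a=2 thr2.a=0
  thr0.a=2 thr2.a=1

outcome vector order: (thr0.a,thr2.a)
SC (9): (0,0) (0,1) (0,2) (1,0) (1,1) (1,2) (2,0) (2,1) (2,2)
SC∖claimed = {(2,2)}

missing: thr0.a=2 thr2.a=2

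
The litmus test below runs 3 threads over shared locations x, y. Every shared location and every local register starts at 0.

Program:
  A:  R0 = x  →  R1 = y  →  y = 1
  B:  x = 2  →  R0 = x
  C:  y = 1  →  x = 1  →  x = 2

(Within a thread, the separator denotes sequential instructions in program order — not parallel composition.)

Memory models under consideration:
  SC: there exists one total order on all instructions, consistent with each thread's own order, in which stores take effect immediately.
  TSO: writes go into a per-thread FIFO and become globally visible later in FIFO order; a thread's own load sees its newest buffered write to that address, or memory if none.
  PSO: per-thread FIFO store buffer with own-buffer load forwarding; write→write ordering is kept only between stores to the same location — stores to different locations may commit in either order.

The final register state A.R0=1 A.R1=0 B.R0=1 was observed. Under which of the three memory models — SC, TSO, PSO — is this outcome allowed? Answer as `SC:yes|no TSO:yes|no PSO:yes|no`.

SC:no TSO:no PSO:yes

outcome vector order: (A.R0,A.R1,B.R0)
SC: 10 outcomes — {001; 002; 011; 012; 111; 112; 201; 202; 211; 212}
TSO: 10 outcomes — {001; 002; 011; 012; 111; 112; 201; 202; 211; 212}
PSO: 12 outcomes — {001; 002; 011; 012; 101; 102; 111; 112; 201; 202; 211; 212}
target 101 ∈ {PSO}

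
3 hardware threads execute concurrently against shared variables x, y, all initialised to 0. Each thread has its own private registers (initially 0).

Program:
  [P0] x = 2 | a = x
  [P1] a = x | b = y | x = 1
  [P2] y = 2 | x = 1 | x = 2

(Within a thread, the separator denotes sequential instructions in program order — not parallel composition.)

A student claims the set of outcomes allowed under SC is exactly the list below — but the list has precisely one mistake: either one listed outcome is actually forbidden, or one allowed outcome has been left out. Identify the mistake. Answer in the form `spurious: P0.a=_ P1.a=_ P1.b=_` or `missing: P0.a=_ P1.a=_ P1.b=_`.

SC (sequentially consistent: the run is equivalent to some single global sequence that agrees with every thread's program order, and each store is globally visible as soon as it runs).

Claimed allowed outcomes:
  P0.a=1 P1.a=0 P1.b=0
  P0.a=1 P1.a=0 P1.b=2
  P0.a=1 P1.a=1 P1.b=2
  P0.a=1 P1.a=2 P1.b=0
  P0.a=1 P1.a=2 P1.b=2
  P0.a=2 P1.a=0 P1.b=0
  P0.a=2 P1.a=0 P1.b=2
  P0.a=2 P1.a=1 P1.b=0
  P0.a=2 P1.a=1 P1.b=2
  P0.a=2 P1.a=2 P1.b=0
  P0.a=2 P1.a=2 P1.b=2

outcome vector order: (P0.a,P1.a,P1.b)
SC: 10 outcomes — {1/0/0 1/0/2 1/1/2 1/2/0 1/2/2 2/0/0 2/0/2 2/1/2 2/2/0 2/2/2}
claimed∖SC = {2/1/0}

spurious: P0.a=2 P1.a=1 P1.b=0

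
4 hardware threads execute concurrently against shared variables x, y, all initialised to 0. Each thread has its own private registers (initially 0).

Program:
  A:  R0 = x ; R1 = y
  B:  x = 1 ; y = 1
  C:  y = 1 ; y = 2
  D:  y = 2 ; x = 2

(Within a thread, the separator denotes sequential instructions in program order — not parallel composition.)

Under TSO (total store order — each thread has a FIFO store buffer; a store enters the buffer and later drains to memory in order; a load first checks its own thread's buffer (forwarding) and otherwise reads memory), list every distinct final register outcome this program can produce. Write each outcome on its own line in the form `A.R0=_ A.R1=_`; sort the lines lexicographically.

outcome vector order: (A.R0,A.R1)
|TSO outcomes| = 8

A.R0=0 A.R1=0
A.R0=0 A.R1=1
A.R0=0 A.R1=2
A.R0=1 A.R1=0
A.R0=1 A.R1=1
A.R0=1 A.R1=2
A.R0=2 A.R1=1
A.R0=2 A.R1=2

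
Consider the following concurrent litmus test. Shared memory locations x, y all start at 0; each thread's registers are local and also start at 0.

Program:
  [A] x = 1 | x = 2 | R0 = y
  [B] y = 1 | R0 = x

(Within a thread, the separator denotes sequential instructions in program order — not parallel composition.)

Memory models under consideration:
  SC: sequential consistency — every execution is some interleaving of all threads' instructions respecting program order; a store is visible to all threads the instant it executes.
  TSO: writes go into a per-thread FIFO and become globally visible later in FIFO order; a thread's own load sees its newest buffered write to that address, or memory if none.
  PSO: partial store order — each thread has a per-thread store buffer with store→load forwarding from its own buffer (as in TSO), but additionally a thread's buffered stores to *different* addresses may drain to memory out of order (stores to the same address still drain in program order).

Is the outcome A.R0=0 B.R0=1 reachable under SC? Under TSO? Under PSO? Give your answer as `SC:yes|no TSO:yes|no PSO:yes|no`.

SC:no TSO:yes PSO:yes

outcome vector order: (A.R0,B.R0)
SC: 4 outcomes — {(0,2) (1,0) (1,1) (1,2)}
TSO: 6 outcomes — {(0,0) (0,1) (0,2) (1,0) (1,1) (1,2)}
PSO: 6 outcomes — {(0,0) (0,1) (0,2) (1,0) (1,1) (1,2)}
target (0,1) ∈ {TSO,PSO}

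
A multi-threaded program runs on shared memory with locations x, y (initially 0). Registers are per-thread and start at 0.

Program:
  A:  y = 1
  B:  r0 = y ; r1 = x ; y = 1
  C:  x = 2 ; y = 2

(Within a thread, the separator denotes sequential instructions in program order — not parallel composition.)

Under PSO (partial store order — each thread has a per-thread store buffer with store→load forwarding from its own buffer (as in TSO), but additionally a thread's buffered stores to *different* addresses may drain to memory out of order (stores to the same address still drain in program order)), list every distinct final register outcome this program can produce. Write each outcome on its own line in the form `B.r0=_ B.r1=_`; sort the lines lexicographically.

outcome vector order: (B.r0,B.r1)
|PSO outcomes| = 6

B.r0=0 B.r1=0
B.r0=0 B.r1=2
B.r0=1 B.r1=0
B.r0=1 B.r1=2
B.r0=2 B.r1=0
B.r0=2 B.r1=2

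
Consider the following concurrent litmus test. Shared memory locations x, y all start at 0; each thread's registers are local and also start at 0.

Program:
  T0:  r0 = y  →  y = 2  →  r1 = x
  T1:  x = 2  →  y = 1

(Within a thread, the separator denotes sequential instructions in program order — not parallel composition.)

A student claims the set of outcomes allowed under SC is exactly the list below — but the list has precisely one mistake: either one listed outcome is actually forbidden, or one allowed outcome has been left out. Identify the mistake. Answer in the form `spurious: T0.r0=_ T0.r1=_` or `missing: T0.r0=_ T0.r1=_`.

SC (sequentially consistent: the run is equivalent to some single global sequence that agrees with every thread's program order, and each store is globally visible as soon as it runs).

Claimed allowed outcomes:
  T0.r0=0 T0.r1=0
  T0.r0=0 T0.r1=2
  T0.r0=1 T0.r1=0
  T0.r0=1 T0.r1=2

outcome vector order: (T0.r0,T0.r1)
SC (3): 0/0 0/2 1/2
claimed∖SC = {1/0}

spurious: T0.r0=1 T0.r1=0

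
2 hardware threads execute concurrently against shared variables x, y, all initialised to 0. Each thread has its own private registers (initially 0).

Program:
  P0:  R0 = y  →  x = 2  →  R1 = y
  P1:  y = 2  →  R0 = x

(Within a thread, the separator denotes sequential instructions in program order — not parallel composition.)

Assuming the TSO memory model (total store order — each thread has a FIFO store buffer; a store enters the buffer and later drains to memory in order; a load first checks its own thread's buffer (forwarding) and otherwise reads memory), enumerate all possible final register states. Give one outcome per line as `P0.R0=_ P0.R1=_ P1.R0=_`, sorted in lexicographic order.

P0.R0=0 P0.R1=0 P1.R0=0
P0.R0=0 P0.R1=0 P1.R0=2
P0.R0=0 P0.R1=2 P1.R0=0
P0.R0=0 P0.R1=2 P1.R0=2
P0.R0=2 P0.R1=2 P1.R0=0
P0.R0=2 P0.R1=2 P1.R0=2

outcome vector order: (P0.R0,P0.R1,P1.R0)
|TSO outcomes| = 6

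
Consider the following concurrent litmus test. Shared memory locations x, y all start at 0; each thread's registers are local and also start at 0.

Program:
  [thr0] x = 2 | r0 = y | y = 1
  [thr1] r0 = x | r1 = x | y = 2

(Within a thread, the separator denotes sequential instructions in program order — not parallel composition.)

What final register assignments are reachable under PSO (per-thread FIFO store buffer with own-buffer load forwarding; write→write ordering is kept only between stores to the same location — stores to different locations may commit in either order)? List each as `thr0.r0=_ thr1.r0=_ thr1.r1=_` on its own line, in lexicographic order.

outcome vector order: (thr0.r0,thr1.r0,thr1.r1)
|PSO outcomes| = 6

thr0.r0=0 thr1.r0=0 thr1.r1=0
thr0.r0=0 thr1.r0=0 thr1.r1=2
thr0.r0=0 thr1.r0=2 thr1.r1=2
thr0.r0=2 thr1.r0=0 thr1.r1=0
thr0.r0=2 thr1.r0=0 thr1.r1=2
thr0.r0=2 thr1.r0=2 thr1.r1=2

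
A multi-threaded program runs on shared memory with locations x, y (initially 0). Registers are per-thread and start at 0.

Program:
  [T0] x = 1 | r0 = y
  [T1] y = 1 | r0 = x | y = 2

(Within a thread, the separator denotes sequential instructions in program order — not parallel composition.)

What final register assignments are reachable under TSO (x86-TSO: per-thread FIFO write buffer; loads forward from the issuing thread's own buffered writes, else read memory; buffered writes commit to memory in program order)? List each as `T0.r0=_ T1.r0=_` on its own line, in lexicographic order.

outcome vector order: (T0.r0,T1.r0)
|TSO outcomes| = 6

T0.r0=0 T1.r0=0
T0.r0=0 T1.r0=1
T0.r0=1 T1.r0=0
T0.r0=1 T1.r0=1
T0.r0=2 T1.r0=0
T0.r0=2 T1.r0=1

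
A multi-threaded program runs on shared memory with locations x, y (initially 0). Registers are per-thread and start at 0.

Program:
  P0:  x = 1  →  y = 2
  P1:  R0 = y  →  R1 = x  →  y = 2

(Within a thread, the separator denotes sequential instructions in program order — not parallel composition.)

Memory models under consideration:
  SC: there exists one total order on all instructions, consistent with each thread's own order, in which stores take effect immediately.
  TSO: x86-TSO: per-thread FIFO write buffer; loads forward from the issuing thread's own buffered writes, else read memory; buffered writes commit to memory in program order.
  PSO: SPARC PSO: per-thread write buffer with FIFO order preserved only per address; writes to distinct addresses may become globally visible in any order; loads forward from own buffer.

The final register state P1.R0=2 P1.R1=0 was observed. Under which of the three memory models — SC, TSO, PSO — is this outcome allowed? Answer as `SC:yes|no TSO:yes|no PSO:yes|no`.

outcome vector order: (P1.R0,P1.R1)
SC (3): (0,0) (0,1) (2,1)
TSO (3): (0,0) (0,1) (2,1)
PSO (4): (0,0) (0,1) (2,0) (2,1)
target (2,0) ∈ {PSO}

SC:no TSO:no PSO:yes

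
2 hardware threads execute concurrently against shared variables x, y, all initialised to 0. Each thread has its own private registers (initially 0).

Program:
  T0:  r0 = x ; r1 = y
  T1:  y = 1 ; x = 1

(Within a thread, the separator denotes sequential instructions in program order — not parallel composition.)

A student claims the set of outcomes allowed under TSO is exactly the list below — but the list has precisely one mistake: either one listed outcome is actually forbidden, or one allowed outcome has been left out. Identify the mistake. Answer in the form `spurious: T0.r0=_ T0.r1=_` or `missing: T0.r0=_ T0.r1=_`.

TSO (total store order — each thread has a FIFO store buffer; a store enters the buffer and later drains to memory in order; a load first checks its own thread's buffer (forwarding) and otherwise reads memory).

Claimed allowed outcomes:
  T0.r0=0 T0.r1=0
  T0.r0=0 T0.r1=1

missing: T0.r0=1 T0.r1=1

outcome vector order: (T0.r0,T0.r1)
TSO: 3 outcomes — {00; 01; 11}
TSO∖claimed = {11}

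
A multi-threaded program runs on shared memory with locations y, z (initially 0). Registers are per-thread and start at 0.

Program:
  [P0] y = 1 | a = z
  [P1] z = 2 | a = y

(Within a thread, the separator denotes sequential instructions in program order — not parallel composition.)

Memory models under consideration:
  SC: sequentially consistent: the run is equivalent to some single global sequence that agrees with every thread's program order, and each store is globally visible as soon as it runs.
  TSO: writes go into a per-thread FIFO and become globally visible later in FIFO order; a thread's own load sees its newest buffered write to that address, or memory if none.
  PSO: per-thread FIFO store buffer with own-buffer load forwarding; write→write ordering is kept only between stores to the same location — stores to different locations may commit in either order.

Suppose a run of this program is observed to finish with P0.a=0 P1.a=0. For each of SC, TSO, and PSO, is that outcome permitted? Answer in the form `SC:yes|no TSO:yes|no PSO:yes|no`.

SC:no TSO:yes PSO:yes

outcome vector order: (P0.a,P1.a)
[SC] allowed = {0/1, 2/0, 2/1}
[TSO] allowed = {0/0, 0/1, 2/0, 2/1}
[PSO] allowed = {0/0, 0/1, 2/0, 2/1}
target 0/0 ∈ {TSO,PSO}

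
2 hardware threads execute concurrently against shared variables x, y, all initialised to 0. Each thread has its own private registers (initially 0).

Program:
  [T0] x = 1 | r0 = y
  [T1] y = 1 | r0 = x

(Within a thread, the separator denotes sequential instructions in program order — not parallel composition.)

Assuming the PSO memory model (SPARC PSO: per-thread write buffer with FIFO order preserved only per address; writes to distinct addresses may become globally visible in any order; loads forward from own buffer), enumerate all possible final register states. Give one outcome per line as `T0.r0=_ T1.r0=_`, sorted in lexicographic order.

outcome vector order: (T0.r0,T1.r0)
|PSO outcomes| = 4

T0.r0=0 T1.r0=0
T0.r0=0 T1.r0=1
T0.r0=1 T1.r0=0
T0.r0=1 T1.r0=1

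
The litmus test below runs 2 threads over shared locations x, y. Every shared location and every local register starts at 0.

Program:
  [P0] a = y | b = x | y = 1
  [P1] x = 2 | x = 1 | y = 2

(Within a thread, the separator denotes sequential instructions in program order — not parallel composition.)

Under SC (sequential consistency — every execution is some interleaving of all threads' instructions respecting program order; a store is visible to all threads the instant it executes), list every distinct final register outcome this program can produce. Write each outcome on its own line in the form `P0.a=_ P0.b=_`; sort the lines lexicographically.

P0.a=0 P0.b=0
P0.a=0 P0.b=1
P0.a=0 P0.b=2
P0.a=2 P0.b=1

outcome vector order: (P0.a,P0.b)
|SC outcomes| = 4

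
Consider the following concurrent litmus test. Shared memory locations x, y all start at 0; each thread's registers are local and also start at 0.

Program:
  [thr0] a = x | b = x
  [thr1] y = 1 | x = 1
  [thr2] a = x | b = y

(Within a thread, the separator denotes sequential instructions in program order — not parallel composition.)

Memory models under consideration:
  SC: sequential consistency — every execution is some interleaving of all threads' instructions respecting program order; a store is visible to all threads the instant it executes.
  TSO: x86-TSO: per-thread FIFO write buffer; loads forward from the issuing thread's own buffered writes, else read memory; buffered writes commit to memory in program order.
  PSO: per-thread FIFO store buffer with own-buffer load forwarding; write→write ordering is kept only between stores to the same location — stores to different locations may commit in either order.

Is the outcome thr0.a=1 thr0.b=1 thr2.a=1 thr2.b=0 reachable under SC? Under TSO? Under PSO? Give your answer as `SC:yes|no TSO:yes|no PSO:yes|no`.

outcome vector order: (thr0.a,thr0.b,thr2.a,thr2.b)
under SC → 0000; 0001; 0011; 0100; 0101; 0111; 1100; 1101; 1111
under TSO → 0000; 0001; 0011; 0100; 0101; 0111; 1100; 1101; 1111
under PSO → 0000; 0001; 0010; 0011; 0100; 0101; 0110; 0111; 1100; 1101; 1110; 1111
target 1110 ∈ {PSO}

SC:no TSO:no PSO:yes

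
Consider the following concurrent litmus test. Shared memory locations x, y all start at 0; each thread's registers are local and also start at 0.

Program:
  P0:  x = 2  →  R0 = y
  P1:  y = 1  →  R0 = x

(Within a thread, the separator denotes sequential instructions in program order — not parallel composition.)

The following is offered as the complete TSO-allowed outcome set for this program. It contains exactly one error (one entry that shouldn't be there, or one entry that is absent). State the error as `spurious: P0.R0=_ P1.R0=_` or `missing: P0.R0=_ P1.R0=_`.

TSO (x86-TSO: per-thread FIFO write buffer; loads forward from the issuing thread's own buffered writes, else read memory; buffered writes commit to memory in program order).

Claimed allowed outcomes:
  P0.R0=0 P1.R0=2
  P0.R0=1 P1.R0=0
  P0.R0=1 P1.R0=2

missing: P0.R0=0 P1.R0=0

outcome vector order: (P0.R0,P1.R0)
under TSO → <0 0> <0 2> <1 0> <1 2>
TSO∖claimed = {<0 0>}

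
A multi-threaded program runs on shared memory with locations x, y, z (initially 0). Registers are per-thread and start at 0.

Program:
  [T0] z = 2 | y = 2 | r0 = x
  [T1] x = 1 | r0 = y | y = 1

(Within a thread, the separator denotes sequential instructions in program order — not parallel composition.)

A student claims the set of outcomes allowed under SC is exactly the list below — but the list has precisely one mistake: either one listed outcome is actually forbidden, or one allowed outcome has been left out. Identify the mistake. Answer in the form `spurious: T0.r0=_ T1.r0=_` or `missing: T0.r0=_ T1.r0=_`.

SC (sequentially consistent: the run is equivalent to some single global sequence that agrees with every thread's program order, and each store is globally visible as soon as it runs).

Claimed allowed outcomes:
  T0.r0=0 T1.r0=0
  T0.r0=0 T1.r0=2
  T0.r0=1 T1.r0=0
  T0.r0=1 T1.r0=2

outcome vector order: (T0.r0,T1.r0)
[SC] allowed = {<0 2>; <1 0>; <1 2>}
claimed∖SC = {<0 0>}

spurious: T0.r0=0 T1.r0=0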